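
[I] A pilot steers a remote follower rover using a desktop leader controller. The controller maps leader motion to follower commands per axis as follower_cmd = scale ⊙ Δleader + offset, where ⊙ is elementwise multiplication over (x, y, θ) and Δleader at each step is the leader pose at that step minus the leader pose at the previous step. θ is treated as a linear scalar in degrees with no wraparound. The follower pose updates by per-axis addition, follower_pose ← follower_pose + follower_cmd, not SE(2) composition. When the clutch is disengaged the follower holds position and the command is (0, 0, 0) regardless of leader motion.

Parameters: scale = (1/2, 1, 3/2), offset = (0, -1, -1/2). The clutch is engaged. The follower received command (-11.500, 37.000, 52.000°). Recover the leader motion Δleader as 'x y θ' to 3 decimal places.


axis x: (-11.500 − 0) / (1/2) = -23.000
axis y: (37.000 − -1) / (1) = 38.000
axis θ: (52.000 − -1/2) / (3/2) = 35.000

-23.000 38.000 35.000


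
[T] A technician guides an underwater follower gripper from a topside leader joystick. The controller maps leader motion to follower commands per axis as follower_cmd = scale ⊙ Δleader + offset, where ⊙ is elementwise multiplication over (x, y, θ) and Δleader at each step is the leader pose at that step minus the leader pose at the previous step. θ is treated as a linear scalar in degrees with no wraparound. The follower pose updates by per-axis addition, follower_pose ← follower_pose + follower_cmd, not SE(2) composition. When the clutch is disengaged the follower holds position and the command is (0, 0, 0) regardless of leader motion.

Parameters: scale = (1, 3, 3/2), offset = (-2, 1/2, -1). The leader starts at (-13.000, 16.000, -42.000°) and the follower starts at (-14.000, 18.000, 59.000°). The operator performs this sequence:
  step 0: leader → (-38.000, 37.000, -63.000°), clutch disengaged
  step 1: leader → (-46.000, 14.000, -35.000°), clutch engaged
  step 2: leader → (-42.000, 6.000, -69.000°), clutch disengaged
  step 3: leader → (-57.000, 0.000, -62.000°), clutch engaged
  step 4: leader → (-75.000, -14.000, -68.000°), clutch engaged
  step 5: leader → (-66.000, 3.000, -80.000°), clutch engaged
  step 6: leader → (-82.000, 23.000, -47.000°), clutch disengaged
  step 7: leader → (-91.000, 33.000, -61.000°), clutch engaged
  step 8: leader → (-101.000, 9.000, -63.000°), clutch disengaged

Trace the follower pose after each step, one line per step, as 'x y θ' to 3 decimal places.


step 0: Δleader=(-25.000, 21.000, -21.000°), disengaged; cmd=(0,0,0) → follower holds at (-14.000, 18.000, 59.000°)
step 1: Δleader=(-8.000, -23.000, 28.000°), engaged; cmd=(-10.000, -68.500, 41.000°) → follower=(-24.000, -50.500, 100.000°)
step 2: Δleader=(4.000, -8.000, -34.000°), disengaged; cmd=(0,0,0) → follower holds at (-24.000, -50.500, 100.000°)
step 3: Δleader=(-15.000, -6.000, 7.000°), engaged; cmd=(-17.000, -17.500, 9.500°) → follower=(-41.000, -68.000, 109.500°)
step 4: Δleader=(-18.000, -14.000, -6.000°), engaged; cmd=(-20.000, -41.500, -10.000°) → follower=(-61.000, -109.500, 99.500°)
step 5: Δleader=(9.000, 17.000, -12.000°), engaged; cmd=(7.000, 51.500, -19.000°) → follower=(-54.000, -58.000, 80.500°)
step 6: Δleader=(-16.000, 20.000, 33.000°), disengaged; cmd=(0,0,0) → follower holds at (-54.000, -58.000, 80.500°)
step 7: Δleader=(-9.000, 10.000, -14.000°), engaged; cmd=(-11.000, 30.500, -22.000°) → follower=(-65.000, -27.500, 58.500°)
step 8: Δleader=(-10.000, -24.000, -2.000°), disengaged; cmd=(0,0,0) → follower holds at (-65.000, -27.500, 58.500°)

-14.000 18.000 59.000
-24.000 -50.500 100.000
-24.000 -50.500 100.000
-41.000 -68.000 109.500
-61.000 -109.500 99.500
-54.000 -58.000 80.500
-54.000 -58.000 80.500
-65.000 -27.500 58.500
-65.000 -27.500 58.500


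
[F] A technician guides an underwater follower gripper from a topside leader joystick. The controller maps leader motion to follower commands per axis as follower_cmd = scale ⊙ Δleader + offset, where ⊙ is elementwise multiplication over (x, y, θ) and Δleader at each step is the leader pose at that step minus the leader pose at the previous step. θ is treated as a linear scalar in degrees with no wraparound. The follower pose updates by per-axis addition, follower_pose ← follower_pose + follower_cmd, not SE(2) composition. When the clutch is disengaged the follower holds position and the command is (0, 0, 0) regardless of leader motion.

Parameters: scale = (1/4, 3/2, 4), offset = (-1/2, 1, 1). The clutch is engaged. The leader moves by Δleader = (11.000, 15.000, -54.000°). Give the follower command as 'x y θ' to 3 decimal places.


2.250 23.500 -215.000

axis x: 1/4·11.000 + -1/2 = 2.250
axis y: 3/2·15.000 + 1 = 23.500
axis θ: 4·-54.000 + 1 = -215.000


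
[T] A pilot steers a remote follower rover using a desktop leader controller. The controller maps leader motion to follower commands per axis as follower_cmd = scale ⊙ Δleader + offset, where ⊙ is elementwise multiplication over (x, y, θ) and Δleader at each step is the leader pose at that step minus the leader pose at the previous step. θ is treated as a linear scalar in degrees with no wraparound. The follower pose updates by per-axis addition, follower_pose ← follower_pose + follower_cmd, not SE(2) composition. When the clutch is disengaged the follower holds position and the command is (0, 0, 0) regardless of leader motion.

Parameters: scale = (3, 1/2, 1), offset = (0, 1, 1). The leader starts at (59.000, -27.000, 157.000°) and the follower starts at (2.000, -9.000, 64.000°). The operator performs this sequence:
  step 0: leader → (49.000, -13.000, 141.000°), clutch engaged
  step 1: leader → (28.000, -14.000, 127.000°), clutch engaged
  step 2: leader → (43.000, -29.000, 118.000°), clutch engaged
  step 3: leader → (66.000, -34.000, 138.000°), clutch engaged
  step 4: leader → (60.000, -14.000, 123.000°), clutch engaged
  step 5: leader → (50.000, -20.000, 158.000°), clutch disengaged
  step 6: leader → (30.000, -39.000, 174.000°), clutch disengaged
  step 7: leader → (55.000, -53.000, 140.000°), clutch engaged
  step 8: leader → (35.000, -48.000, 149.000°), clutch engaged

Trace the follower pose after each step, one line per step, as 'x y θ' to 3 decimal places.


step 0: Δleader=(-10.000, 14.000, -16.000°), engaged; cmd=(-30.000, 8.000, -15.000°) → follower=(-28.000, -1.000, 49.000°)
step 1: Δleader=(-21.000, -1.000, -14.000°), engaged; cmd=(-63.000, 0.500, -13.000°) → follower=(-91.000, -0.500, 36.000°)
step 2: Δleader=(15.000, -15.000, -9.000°), engaged; cmd=(45.000, -6.500, -8.000°) → follower=(-46.000, -7.000, 28.000°)
step 3: Δleader=(23.000, -5.000, 20.000°), engaged; cmd=(69.000, -1.500, 21.000°) → follower=(23.000, -8.500, 49.000°)
step 4: Δleader=(-6.000, 20.000, -15.000°), engaged; cmd=(-18.000, 11.000, -14.000°) → follower=(5.000, 2.500, 35.000°)
step 5: Δleader=(-10.000, -6.000, 35.000°), disengaged; cmd=(0,0,0) → follower holds at (5.000, 2.500, 35.000°)
step 6: Δleader=(-20.000, -19.000, 16.000°), disengaged; cmd=(0,0,0) → follower holds at (5.000, 2.500, 35.000°)
step 7: Δleader=(25.000, -14.000, -34.000°), engaged; cmd=(75.000, -6.000, -33.000°) → follower=(80.000, -3.500, 2.000°)
step 8: Δleader=(-20.000, 5.000, 9.000°), engaged; cmd=(-60.000, 3.500, 10.000°) → follower=(20.000, 0.000, 12.000°)

-28.000 -1.000 49.000
-91.000 -0.500 36.000
-46.000 -7.000 28.000
23.000 -8.500 49.000
5.000 2.500 35.000
5.000 2.500 35.000
5.000 2.500 35.000
80.000 -3.500 2.000
20.000 0.000 12.000


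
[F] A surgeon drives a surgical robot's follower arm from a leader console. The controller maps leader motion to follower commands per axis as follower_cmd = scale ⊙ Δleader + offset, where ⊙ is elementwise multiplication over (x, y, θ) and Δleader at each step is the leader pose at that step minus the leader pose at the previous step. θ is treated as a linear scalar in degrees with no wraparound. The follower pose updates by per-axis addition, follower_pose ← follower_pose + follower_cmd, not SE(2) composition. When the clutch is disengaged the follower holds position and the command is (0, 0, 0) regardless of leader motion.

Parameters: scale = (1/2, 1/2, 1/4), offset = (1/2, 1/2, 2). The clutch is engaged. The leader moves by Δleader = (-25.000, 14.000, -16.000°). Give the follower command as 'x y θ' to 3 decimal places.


axis x: 1/2·-25.000 + 1/2 = -12.000
axis y: 1/2·14.000 + 1/2 = 7.500
axis θ: 1/4·-16.000 + 2 = -2.000

-12.000 7.500 -2.000


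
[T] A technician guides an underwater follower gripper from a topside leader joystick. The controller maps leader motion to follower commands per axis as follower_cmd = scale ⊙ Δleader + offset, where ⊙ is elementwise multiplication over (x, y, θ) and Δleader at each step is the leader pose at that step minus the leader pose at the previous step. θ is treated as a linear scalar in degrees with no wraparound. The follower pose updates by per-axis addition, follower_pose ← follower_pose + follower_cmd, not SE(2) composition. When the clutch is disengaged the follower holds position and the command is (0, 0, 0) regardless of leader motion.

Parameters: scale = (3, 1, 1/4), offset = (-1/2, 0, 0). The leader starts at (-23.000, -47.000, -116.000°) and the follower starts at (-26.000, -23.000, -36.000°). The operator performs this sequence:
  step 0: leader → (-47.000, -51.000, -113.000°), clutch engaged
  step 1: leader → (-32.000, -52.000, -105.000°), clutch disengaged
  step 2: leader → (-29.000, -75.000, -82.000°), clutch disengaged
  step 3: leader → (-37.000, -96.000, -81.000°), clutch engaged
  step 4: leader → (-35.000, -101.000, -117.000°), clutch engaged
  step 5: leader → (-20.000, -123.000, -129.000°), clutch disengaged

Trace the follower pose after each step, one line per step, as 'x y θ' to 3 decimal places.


step 0: Δleader=(-24.000, -4.000, 3.000°), engaged; cmd=(-72.500, -4.000, 0.750°) → follower=(-98.500, -27.000, -35.250°)
step 1: Δleader=(15.000, -1.000, 8.000°), disengaged; cmd=(0,0,0) → follower holds at (-98.500, -27.000, -35.250°)
step 2: Δleader=(3.000, -23.000, 23.000°), disengaged; cmd=(0,0,0) → follower holds at (-98.500, -27.000, -35.250°)
step 3: Δleader=(-8.000, -21.000, 1.000°), engaged; cmd=(-24.500, -21.000, 0.250°) → follower=(-123.000, -48.000, -35.000°)
step 4: Δleader=(2.000, -5.000, -36.000°), engaged; cmd=(5.500, -5.000, -9.000°) → follower=(-117.500, -53.000, -44.000°)
step 5: Δleader=(15.000, -22.000, -12.000°), disengaged; cmd=(0,0,0) → follower holds at (-117.500, -53.000, -44.000°)

-98.500 -27.000 -35.250
-98.500 -27.000 -35.250
-98.500 -27.000 -35.250
-123.000 -48.000 -35.000
-117.500 -53.000 -44.000
-117.500 -53.000 -44.000


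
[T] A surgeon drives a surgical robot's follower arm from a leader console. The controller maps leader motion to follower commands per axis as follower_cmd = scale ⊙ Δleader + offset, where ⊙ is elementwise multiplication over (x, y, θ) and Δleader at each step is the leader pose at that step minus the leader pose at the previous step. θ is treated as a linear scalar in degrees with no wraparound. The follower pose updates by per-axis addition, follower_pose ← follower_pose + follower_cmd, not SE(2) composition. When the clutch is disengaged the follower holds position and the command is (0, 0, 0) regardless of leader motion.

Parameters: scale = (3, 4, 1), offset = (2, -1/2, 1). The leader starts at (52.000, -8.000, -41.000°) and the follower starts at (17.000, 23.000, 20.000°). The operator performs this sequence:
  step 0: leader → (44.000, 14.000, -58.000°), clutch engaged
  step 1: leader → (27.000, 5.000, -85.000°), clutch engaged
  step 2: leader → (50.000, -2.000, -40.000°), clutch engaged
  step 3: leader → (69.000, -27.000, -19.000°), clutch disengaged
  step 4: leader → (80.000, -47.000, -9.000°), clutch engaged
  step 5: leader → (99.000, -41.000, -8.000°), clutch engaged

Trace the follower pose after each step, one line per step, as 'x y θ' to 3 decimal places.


step 0: Δleader=(-8.000, 22.000, -17.000°), engaged; cmd=(-22.000, 87.500, -16.000°) → follower=(-5.000, 110.500, 4.000°)
step 1: Δleader=(-17.000, -9.000, -27.000°), engaged; cmd=(-49.000, -36.500, -26.000°) → follower=(-54.000, 74.000, -22.000°)
step 2: Δleader=(23.000, -7.000, 45.000°), engaged; cmd=(71.000, -28.500, 46.000°) → follower=(17.000, 45.500, 24.000°)
step 3: Δleader=(19.000, -25.000, 21.000°), disengaged; cmd=(0,0,0) → follower holds at (17.000, 45.500, 24.000°)
step 4: Δleader=(11.000, -20.000, 10.000°), engaged; cmd=(35.000, -80.500, 11.000°) → follower=(52.000, -35.000, 35.000°)
step 5: Δleader=(19.000, 6.000, 1.000°), engaged; cmd=(59.000, 23.500, 2.000°) → follower=(111.000, -11.500, 37.000°)

-5.000 110.500 4.000
-54.000 74.000 -22.000
17.000 45.500 24.000
17.000 45.500 24.000
52.000 -35.000 35.000
111.000 -11.500 37.000


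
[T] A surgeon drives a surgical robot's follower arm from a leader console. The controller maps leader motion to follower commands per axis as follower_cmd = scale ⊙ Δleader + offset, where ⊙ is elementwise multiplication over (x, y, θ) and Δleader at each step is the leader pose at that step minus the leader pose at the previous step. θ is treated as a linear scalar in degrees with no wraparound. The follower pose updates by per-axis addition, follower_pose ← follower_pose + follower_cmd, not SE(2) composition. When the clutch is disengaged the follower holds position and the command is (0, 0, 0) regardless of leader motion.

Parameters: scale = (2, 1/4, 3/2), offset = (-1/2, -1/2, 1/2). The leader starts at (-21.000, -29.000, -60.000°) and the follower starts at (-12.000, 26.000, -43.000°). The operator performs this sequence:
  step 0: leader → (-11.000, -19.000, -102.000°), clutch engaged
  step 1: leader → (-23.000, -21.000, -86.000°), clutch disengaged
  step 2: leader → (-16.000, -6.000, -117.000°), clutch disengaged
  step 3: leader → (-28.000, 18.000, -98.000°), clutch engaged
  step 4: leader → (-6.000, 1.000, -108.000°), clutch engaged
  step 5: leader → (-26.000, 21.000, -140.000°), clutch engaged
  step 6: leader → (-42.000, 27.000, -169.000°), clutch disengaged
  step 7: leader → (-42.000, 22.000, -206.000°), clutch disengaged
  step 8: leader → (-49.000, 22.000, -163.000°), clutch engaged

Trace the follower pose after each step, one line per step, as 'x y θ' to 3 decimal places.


step 0: Δleader=(10.000, 10.000, -42.000°), engaged; cmd=(19.500, 2.000, -62.500°) → follower=(7.500, 28.000, -105.500°)
step 1: Δleader=(-12.000, -2.000, 16.000°), disengaged; cmd=(0,0,0) → follower holds at (7.500, 28.000, -105.500°)
step 2: Δleader=(7.000, 15.000, -31.000°), disengaged; cmd=(0,0,0) → follower holds at (7.500, 28.000, -105.500°)
step 3: Δleader=(-12.000, 24.000, 19.000°), engaged; cmd=(-24.500, 5.500, 29.000°) → follower=(-17.000, 33.500, -76.500°)
step 4: Δleader=(22.000, -17.000, -10.000°), engaged; cmd=(43.500, -4.750, -14.500°) → follower=(26.500, 28.750, -91.000°)
step 5: Δleader=(-20.000, 20.000, -32.000°), engaged; cmd=(-40.500, 4.500, -47.500°) → follower=(-14.000, 33.250, -138.500°)
step 6: Δleader=(-16.000, 6.000, -29.000°), disengaged; cmd=(0,0,0) → follower holds at (-14.000, 33.250, -138.500°)
step 7: Δleader=(0.000, -5.000, -37.000°), disengaged; cmd=(0,0,0) → follower holds at (-14.000, 33.250, -138.500°)
step 8: Δleader=(-7.000, 0.000, 43.000°), engaged; cmd=(-14.500, -0.500, 65.000°) → follower=(-28.500, 32.750, -73.500°)

7.500 28.000 -105.500
7.500 28.000 -105.500
7.500 28.000 -105.500
-17.000 33.500 -76.500
26.500 28.750 -91.000
-14.000 33.250 -138.500
-14.000 33.250 -138.500
-14.000 33.250 -138.500
-28.500 32.750 -73.500


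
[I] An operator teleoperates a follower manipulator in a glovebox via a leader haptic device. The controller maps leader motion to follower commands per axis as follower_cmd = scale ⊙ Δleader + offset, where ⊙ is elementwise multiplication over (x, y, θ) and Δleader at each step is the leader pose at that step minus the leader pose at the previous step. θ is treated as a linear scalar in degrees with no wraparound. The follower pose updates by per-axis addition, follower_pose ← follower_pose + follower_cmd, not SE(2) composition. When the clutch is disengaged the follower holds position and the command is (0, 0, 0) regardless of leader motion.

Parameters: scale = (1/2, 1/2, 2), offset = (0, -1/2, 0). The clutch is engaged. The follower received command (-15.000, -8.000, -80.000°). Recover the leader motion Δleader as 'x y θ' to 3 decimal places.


axis x: (-15.000 − 0) / (1/2) = -30.000
axis y: (-8.000 − -1/2) / (1/2) = -15.000
axis θ: (-80.000 − 0) / (2) = -40.000

-30.000 -15.000 -40.000


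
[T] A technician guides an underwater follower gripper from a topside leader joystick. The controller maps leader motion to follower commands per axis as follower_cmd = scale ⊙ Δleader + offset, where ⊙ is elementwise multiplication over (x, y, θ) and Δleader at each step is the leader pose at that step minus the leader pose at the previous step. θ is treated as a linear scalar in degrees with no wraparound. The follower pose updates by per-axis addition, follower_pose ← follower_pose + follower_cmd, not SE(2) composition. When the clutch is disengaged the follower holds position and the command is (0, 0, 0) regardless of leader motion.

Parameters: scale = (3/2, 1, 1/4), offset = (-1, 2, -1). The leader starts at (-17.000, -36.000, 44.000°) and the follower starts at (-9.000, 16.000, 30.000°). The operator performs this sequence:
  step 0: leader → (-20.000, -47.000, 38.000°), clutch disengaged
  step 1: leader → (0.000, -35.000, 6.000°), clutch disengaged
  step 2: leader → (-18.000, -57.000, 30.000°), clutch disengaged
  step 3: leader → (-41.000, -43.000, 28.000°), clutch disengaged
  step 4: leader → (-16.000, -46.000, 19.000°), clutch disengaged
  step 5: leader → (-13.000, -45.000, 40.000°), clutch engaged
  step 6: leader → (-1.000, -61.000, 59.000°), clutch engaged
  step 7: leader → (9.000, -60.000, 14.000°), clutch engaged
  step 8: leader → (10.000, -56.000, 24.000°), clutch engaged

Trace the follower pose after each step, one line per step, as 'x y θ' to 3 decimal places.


-9.000 16.000 30.000
-9.000 16.000 30.000
-9.000 16.000 30.000
-9.000 16.000 30.000
-9.000 16.000 30.000
-5.500 19.000 34.250
11.500 5.000 38.000
25.500 8.000 25.750
26.000 14.000 27.250

step 0: Δleader=(-3.000, -11.000, -6.000°), disengaged; cmd=(0,0,0) → follower holds at (-9.000, 16.000, 30.000°)
step 1: Δleader=(20.000, 12.000, -32.000°), disengaged; cmd=(0,0,0) → follower holds at (-9.000, 16.000, 30.000°)
step 2: Δleader=(-18.000, -22.000, 24.000°), disengaged; cmd=(0,0,0) → follower holds at (-9.000, 16.000, 30.000°)
step 3: Δleader=(-23.000, 14.000, -2.000°), disengaged; cmd=(0,0,0) → follower holds at (-9.000, 16.000, 30.000°)
step 4: Δleader=(25.000, -3.000, -9.000°), disengaged; cmd=(0,0,0) → follower holds at (-9.000, 16.000, 30.000°)
step 5: Δleader=(3.000, 1.000, 21.000°), engaged; cmd=(3.500, 3.000, 4.250°) → follower=(-5.500, 19.000, 34.250°)
step 6: Δleader=(12.000, -16.000, 19.000°), engaged; cmd=(17.000, -14.000, 3.750°) → follower=(11.500, 5.000, 38.000°)
step 7: Δleader=(10.000, 1.000, -45.000°), engaged; cmd=(14.000, 3.000, -12.250°) → follower=(25.500, 8.000, 25.750°)
step 8: Δleader=(1.000, 4.000, 10.000°), engaged; cmd=(0.500, 6.000, 1.500°) → follower=(26.000, 14.000, 27.250°)


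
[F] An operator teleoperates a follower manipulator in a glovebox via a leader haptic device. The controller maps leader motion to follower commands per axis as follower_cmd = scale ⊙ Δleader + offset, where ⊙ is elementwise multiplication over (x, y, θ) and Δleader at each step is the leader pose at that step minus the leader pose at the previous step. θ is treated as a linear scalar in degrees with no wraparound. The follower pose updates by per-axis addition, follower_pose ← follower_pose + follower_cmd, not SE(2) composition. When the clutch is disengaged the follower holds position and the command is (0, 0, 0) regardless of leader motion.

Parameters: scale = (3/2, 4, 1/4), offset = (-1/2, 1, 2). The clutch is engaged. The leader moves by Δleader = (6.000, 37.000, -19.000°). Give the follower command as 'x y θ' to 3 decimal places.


axis x: 3/2·6.000 + -1/2 = 8.500
axis y: 4·37.000 + 1 = 149.000
axis θ: 1/4·-19.000 + 2 = -2.750

8.500 149.000 -2.750


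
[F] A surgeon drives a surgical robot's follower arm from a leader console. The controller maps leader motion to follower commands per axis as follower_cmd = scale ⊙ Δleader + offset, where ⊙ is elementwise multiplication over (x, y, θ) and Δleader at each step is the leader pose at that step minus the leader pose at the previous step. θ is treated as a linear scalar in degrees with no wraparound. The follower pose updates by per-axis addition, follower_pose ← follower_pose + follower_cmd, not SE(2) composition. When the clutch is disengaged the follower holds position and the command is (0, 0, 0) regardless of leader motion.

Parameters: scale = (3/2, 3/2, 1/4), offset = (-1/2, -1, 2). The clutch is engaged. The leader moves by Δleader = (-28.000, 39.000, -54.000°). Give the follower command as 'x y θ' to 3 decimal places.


-42.500 57.500 -11.500

axis x: 3/2·-28.000 + -1/2 = -42.500
axis y: 3/2·39.000 + -1 = 57.500
axis θ: 1/4·-54.000 + 2 = -11.500


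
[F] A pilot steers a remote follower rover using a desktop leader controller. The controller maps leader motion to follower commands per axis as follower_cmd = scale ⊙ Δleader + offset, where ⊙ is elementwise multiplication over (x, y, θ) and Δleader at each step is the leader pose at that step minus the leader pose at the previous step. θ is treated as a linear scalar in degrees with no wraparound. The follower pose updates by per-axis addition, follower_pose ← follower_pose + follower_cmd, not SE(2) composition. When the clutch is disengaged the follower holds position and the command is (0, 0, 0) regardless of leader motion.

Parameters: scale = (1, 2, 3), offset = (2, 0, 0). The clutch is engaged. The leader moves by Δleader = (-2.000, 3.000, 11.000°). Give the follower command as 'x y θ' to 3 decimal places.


axis x: 1·-2.000 + 2 = 0.000
axis y: 2·3.000 + 0 = 6.000
axis θ: 3·11.000 + 0 = 33.000

0.000 6.000 33.000


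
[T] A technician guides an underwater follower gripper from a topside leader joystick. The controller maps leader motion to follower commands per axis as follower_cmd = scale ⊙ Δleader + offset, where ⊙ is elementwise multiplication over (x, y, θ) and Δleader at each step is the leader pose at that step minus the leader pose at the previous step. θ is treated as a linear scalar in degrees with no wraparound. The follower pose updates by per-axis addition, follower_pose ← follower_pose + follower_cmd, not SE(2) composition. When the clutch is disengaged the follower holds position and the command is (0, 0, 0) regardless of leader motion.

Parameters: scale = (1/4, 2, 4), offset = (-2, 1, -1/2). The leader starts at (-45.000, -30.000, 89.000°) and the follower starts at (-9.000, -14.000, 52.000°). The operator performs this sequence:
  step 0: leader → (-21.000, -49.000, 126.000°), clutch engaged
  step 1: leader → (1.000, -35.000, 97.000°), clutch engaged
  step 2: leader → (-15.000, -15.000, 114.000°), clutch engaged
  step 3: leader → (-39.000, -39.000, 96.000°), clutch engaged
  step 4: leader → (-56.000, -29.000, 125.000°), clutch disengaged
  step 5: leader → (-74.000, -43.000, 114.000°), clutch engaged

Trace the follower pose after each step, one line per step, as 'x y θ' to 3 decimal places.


step 0: Δleader=(24.000, -19.000, 37.000°), engaged; cmd=(4.000, -37.000, 147.500°) → follower=(-5.000, -51.000, 199.500°)
step 1: Δleader=(22.000, 14.000, -29.000°), engaged; cmd=(3.500, 29.000, -116.500°) → follower=(-1.500, -22.000, 83.000°)
step 2: Δleader=(-16.000, 20.000, 17.000°), engaged; cmd=(-6.000, 41.000, 67.500°) → follower=(-7.500, 19.000, 150.500°)
step 3: Δleader=(-24.000, -24.000, -18.000°), engaged; cmd=(-8.000, -47.000, -72.500°) → follower=(-15.500, -28.000, 78.000°)
step 4: Δleader=(-17.000, 10.000, 29.000°), disengaged; cmd=(0,0,0) → follower holds at (-15.500, -28.000, 78.000°)
step 5: Δleader=(-18.000, -14.000, -11.000°), engaged; cmd=(-6.500, -27.000, -44.500°) → follower=(-22.000, -55.000, 33.500°)

-5.000 -51.000 199.500
-1.500 -22.000 83.000
-7.500 19.000 150.500
-15.500 -28.000 78.000
-15.500 -28.000 78.000
-22.000 -55.000 33.500


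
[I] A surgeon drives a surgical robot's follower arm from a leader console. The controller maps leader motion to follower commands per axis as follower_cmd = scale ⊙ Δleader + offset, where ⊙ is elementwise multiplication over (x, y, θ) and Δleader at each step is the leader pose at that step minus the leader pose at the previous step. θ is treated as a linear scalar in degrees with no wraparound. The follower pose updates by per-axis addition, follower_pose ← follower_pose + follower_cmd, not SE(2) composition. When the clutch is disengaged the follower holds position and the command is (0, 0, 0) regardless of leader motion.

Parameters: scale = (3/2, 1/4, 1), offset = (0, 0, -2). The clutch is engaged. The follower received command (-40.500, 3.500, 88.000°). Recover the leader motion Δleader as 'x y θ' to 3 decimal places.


-27.000 14.000 90.000

axis x: (-40.500 − 0) / (3/2) = -27.000
axis y: (3.500 − 0) / (1/4) = 14.000
axis θ: (88.000 − -2) / (1) = 90.000


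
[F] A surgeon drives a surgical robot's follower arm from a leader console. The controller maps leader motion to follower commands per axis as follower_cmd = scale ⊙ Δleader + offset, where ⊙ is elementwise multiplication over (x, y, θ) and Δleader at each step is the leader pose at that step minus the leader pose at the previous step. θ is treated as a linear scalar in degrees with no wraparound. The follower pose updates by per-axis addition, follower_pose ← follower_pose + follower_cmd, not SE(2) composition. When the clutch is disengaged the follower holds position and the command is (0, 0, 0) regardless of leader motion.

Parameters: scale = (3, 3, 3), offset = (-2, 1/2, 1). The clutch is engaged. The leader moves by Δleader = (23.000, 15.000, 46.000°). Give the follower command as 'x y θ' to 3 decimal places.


axis x: 3·23.000 + -2 = 67.000
axis y: 3·15.000 + 1/2 = 45.500
axis θ: 3·46.000 + 1 = 139.000

67.000 45.500 139.000


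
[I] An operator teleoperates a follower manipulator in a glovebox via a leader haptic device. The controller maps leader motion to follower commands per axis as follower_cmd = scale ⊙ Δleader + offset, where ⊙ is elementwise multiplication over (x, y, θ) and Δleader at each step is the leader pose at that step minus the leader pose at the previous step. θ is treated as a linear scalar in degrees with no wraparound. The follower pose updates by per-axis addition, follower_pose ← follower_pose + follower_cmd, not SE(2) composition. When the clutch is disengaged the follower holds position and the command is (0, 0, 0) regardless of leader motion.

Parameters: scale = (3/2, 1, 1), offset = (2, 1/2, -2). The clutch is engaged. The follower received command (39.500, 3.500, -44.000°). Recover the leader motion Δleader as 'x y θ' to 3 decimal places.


axis x: (39.500 − 2) / (3/2) = 25.000
axis y: (3.500 − 1/2) / (1) = 3.000
axis θ: (-44.000 − -2) / (1) = -42.000

25.000 3.000 -42.000


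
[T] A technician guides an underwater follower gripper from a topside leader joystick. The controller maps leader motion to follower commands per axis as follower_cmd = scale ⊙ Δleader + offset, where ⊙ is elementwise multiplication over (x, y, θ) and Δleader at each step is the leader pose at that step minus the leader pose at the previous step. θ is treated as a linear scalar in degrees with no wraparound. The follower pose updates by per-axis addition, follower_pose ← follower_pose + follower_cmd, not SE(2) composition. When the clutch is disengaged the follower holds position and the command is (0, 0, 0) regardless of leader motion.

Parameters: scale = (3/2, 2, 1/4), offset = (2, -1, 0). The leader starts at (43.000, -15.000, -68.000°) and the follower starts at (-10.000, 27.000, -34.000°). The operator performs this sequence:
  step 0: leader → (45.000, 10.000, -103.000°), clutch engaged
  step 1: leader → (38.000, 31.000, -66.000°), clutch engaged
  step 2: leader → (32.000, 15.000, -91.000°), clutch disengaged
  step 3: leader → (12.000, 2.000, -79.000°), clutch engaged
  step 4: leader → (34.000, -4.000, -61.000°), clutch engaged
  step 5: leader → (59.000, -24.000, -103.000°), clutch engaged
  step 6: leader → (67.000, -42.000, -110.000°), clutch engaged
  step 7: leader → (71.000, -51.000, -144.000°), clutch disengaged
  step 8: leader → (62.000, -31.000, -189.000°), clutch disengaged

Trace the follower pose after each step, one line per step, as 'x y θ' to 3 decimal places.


step 0: Δleader=(2.000, 25.000, -35.000°), engaged; cmd=(5.000, 49.000, -8.750°) → follower=(-5.000, 76.000, -42.750°)
step 1: Δleader=(-7.000, 21.000, 37.000°), engaged; cmd=(-8.500, 41.000, 9.250°) → follower=(-13.500, 117.000, -33.500°)
step 2: Δleader=(-6.000, -16.000, -25.000°), disengaged; cmd=(0,0,0) → follower holds at (-13.500, 117.000, -33.500°)
step 3: Δleader=(-20.000, -13.000, 12.000°), engaged; cmd=(-28.000, -27.000, 3.000°) → follower=(-41.500, 90.000, -30.500°)
step 4: Δleader=(22.000, -6.000, 18.000°), engaged; cmd=(35.000, -13.000, 4.500°) → follower=(-6.500, 77.000, -26.000°)
step 5: Δleader=(25.000, -20.000, -42.000°), engaged; cmd=(39.500, -41.000, -10.500°) → follower=(33.000, 36.000, -36.500°)
step 6: Δleader=(8.000, -18.000, -7.000°), engaged; cmd=(14.000, -37.000, -1.750°) → follower=(47.000, -1.000, -38.250°)
step 7: Δleader=(4.000, -9.000, -34.000°), disengaged; cmd=(0,0,0) → follower holds at (47.000, -1.000, -38.250°)
step 8: Δleader=(-9.000, 20.000, -45.000°), disengaged; cmd=(0,0,0) → follower holds at (47.000, -1.000, -38.250°)

-5.000 76.000 -42.750
-13.500 117.000 -33.500
-13.500 117.000 -33.500
-41.500 90.000 -30.500
-6.500 77.000 -26.000
33.000 36.000 -36.500
47.000 -1.000 -38.250
47.000 -1.000 -38.250
47.000 -1.000 -38.250


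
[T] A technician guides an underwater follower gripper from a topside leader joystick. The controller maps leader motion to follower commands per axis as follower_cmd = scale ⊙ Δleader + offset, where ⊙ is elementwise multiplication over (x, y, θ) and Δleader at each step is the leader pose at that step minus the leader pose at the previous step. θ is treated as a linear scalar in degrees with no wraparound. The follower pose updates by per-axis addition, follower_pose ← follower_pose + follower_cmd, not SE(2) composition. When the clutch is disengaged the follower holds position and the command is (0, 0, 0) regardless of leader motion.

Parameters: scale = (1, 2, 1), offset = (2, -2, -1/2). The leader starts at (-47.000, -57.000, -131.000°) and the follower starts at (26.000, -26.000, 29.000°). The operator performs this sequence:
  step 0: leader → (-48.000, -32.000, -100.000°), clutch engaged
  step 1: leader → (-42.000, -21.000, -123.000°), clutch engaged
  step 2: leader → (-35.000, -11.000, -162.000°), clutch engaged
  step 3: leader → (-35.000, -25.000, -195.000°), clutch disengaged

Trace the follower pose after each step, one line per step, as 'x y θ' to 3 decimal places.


step 0: Δleader=(-1.000, 25.000, 31.000°), engaged; cmd=(1.000, 48.000, 30.500°) → follower=(27.000, 22.000, 59.500°)
step 1: Δleader=(6.000, 11.000, -23.000°), engaged; cmd=(8.000, 20.000, -23.500°) → follower=(35.000, 42.000, 36.000°)
step 2: Δleader=(7.000, 10.000, -39.000°), engaged; cmd=(9.000, 18.000, -39.500°) → follower=(44.000, 60.000, -3.500°)
step 3: Δleader=(0.000, -14.000, -33.000°), disengaged; cmd=(0,0,0) → follower holds at (44.000, 60.000, -3.500°)

27.000 22.000 59.500
35.000 42.000 36.000
44.000 60.000 -3.500
44.000 60.000 -3.500


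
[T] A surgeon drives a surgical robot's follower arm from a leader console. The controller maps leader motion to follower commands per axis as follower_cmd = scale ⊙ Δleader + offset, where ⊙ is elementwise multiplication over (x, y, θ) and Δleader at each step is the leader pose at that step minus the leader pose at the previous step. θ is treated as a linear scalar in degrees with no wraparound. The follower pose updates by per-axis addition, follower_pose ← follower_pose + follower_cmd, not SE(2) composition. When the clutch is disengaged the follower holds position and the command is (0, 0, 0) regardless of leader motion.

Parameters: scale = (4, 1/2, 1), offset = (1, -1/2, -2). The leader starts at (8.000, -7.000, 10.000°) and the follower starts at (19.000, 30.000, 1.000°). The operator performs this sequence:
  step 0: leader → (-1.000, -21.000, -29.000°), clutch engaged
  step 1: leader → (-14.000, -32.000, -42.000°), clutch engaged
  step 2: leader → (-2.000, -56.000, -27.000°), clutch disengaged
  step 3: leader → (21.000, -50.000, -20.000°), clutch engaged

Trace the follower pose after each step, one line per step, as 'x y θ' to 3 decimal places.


step 0: Δleader=(-9.000, -14.000, -39.000°), engaged; cmd=(-35.000, -7.500, -41.000°) → follower=(-16.000, 22.500, -40.000°)
step 1: Δleader=(-13.000, -11.000, -13.000°), engaged; cmd=(-51.000, -6.000, -15.000°) → follower=(-67.000, 16.500, -55.000°)
step 2: Δleader=(12.000, -24.000, 15.000°), disengaged; cmd=(0,0,0) → follower holds at (-67.000, 16.500, -55.000°)
step 3: Δleader=(23.000, 6.000, 7.000°), engaged; cmd=(93.000, 2.500, 5.000°) → follower=(26.000, 19.000, -50.000°)

-16.000 22.500 -40.000
-67.000 16.500 -55.000
-67.000 16.500 -55.000
26.000 19.000 -50.000


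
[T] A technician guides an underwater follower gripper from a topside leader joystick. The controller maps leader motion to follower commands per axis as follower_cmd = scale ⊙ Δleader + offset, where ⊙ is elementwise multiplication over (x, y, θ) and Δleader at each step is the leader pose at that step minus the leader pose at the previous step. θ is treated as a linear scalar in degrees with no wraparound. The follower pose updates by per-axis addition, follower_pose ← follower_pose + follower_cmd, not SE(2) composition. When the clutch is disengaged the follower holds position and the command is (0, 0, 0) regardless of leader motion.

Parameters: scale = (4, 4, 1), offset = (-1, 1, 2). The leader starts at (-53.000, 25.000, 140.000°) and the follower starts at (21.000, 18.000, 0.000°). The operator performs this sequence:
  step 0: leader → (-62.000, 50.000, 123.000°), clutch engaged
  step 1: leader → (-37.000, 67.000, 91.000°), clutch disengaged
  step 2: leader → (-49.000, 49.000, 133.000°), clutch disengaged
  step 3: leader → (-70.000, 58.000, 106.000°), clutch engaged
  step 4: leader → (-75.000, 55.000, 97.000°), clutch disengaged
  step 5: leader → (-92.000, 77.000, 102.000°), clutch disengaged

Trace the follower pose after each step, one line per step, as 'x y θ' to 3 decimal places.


step 0: Δleader=(-9.000, 25.000, -17.000°), engaged; cmd=(-37.000, 101.000, -15.000°) → follower=(-16.000, 119.000, -15.000°)
step 1: Δleader=(25.000, 17.000, -32.000°), disengaged; cmd=(0,0,0) → follower holds at (-16.000, 119.000, -15.000°)
step 2: Δleader=(-12.000, -18.000, 42.000°), disengaged; cmd=(0,0,0) → follower holds at (-16.000, 119.000, -15.000°)
step 3: Δleader=(-21.000, 9.000, -27.000°), engaged; cmd=(-85.000, 37.000, -25.000°) → follower=(-101.000, 156.000, -40.000°)
step 4: Δleader=(-5.000, -3.000, -9.000°), disengaged; cmd=(0,0,0) → follower holds at (-101.000, 156.000, -40.000°)
step 5: Δleader=(-17.000, 22.000, 5.000°), disengaged; cmd=(0,0,0) → follower holds at (-101.000, 156.000, -40.000°)

-16.000 119.000 -15.000
-16.000 119.000 -15.000
-16.000 119.000 -15.000
-101.000 156.000 -40.000
-101.000 156.000 -40.000
-101.000 156.000 -40.000


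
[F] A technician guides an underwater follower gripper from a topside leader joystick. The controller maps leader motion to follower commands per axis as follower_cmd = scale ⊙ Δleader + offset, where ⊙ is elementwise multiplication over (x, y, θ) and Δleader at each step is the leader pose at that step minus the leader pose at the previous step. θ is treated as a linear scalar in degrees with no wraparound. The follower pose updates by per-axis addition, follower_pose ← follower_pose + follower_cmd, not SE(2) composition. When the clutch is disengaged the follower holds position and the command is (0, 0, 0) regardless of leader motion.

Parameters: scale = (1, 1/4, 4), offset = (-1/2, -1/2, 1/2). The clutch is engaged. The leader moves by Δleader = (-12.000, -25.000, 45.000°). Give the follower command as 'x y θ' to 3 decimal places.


-12.500 -6.750 180.500

axis x: 1·-12.000 + -1/2 = -12.500
axis y: 1/4·-25.000 + -1/2 = -6.750
axis θ: 4·45.000 + 1/2 = 180.500


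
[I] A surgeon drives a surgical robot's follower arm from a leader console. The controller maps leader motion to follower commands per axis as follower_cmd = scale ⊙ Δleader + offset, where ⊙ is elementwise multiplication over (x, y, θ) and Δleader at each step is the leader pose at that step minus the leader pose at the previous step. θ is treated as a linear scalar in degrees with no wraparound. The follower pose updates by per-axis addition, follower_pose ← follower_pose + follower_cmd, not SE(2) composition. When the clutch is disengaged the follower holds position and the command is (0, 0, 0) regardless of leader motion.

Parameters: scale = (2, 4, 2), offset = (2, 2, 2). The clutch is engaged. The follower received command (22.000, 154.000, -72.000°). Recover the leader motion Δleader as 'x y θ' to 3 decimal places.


10.000 38.000 -37.000

axis x: (22.000 − 2) / (2) = 10.000
axis y: (154.000 − 2) / (4) = 38.000
axis θ: (-72.000 − 2) / (2) = -37.000


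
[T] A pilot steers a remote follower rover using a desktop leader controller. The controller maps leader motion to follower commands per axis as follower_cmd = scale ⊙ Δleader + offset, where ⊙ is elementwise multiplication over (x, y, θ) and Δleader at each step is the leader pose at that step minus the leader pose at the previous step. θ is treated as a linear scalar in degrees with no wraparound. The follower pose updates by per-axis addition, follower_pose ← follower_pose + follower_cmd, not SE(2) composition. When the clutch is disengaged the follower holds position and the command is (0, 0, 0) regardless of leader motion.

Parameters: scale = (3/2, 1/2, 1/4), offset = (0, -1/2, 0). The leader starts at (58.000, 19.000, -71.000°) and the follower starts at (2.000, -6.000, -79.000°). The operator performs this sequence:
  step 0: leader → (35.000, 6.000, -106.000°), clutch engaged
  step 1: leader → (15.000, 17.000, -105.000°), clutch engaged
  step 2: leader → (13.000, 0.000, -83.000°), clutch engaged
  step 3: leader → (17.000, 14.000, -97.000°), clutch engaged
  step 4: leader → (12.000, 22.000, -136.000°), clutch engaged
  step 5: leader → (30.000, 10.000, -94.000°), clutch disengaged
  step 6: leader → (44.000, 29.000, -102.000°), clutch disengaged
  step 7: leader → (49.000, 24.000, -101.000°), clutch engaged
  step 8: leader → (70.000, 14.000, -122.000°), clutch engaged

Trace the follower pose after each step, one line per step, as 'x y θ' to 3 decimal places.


-32.500 -13.000 -87.750
-62.500 -8.000 -87.500
-65.500 -17.000 -82.000
-59.500 -10.500 -85.500
-67.000 -7.000 -95.250
-67.000 -7.000 -95.250
-67.000 -7.000 -95.250
-59.500 -10.000 -95.000
-28.000 -15.500 -100.250

step 0: Δleader=(-23.000, -13.000, -35.000°), engaged; cmd=(-34.500, -7.000, -8.750°) → follower=(-32.500, -13.000, -87.750°)
step 1: Δleader=(-20.000, 11.000, 1.000°), engaged; cmd=(-30.000, 5.000, 0.250°) → follower=(-62.500, -8.000, -87.500°)
step 2: Δleader=(-2.000, -17.000, 22.000°), engaged; cmd=(-3.000, -9.000, 5.500°) → follower=(-65.500, -17.000, -82.000°)
step 3: Δleader=(4.000, 14.000, -14.000°), engaged; cmd=(6.000, 6.500, -3.500°) → follower=(-59.500, -10.500, -85.500°)
step 4: Δleader=(-5.000, 8.000, -39.000°), engaged; cmd=(-7.500, 3.500, -9.750°) → follower=(-67.000, -7.000, -95.250°)
step 5: Δleader=(18.000, -12.000, 42.000°), disengaged; cmd=(0,0,0) → follower holds at (-67.000, -7.000, -95.250°)
step 6: Δleader=(14.000, 19.000, -8.000°), disengaged; cmd=(0,0,0) → follower holds at (-67.000, -7.000, -95.250°)
step 7: Δleader=(5.000, -5.000, 1.000°), engaged; cmd=(7.500, -3.000, 0.250°) → follower=(-59.500, -10.000, -95.000°)
step 8: Δleader=(21.000, -10.000, -21.000°), engaged; cmd=(31.500, -5.500, -5.250°) → follower=(-28.000, -15.500, -100.250°)
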